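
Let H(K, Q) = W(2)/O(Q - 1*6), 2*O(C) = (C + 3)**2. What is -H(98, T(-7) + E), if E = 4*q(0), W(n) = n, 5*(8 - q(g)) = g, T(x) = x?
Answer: -1/121 ≈ -0.0082645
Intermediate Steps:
O(C) = (3 + C)**2/2 (O(C) = (C + 3)**2/2 = (3 + C)**2/2)
q(g) = 8 - g/5
E = 32 (E = 4*(8 - 1/5*0) = 4*(8 + 0) = 4*8 = 32)
H(K, Q) = 4/(-3 + Q)**2 (H(K, Q) = 2/(((3 + (Q - 1*6))**2/2)) = 2/(((3 + (Q - 6))**2/2)) = 2/(((3 + (-6 + Q))**2/2)) = 2/(((-3 + Q)**2/2)) = 2*(2/(-3 + Q)**2) = 4/(-3 + Q)**2)
-H(98, T(-7) + E) = -4/(-3 + (-7 + 32))**2 = -4/(-3 + 25)**2 = -4/22**2 = -4/484 = -1*1/121 = -1/121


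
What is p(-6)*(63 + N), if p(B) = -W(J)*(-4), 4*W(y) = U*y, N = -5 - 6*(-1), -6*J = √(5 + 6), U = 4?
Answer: -128*√11/3 ≈ -141.51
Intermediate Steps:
J = -√11/6 (J = -√(5 + 6)/6 = -√11/6 ≈ -0.55277)
N = 1 (N = -5 + 6 = 1)
W(y) = y (W(y) = (4*y)/4 = y)
p(B) = -2*√11/3 (p(B) = -(-1)*√11/6*(-4) = (√11/6)*(-4) = -2*√11/3)
p(-6)*(63 + N) = (-2*√11/3)*(63 + 1) = -2*√11/3*64 = -128*√11/3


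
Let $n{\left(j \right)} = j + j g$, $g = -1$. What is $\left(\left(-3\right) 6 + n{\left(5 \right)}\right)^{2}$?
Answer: $324$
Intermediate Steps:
$n{\left(j \right)} = 0$ ($n{\left(j \right)} = j + j \left(-1\right) = j - j = 0$)
$\left(\left(-3\right) 6 + n{\left(5 \right)}\right)^{2} = \left(\left(-3\right) 6 + 0\right)^{2} = \left(-18 + 0\right)^{2} = \left(-18\right)^{2} = 324$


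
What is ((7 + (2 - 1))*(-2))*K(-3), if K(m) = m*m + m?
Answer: -96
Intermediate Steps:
K(m) = m + m**2 (K(m) = m**2 + m = m + m**2)
((7 + (2 - 1))*(-2))*K(-3) = ((7 + (2 - 1))*(-2))*(-3*(1 - 3)) = ((7 + 1)*(-2))*(-3*(-2)) = (8*(-2))*6 = -16*6 = -96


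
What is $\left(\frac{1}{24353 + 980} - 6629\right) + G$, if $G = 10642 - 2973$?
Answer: $\frac{26346321}{25333} \approx 1040.0$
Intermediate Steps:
$G = 7669$
$\left(\frac{1}{24353 + 980} - 6629\right) + G = \left(\frac{1}{24353 + 980} - 6629\right) + 7669 = \left(\frac{1}{25333} - 6629\right) + 7669 = - \frac{167932456}{25333} + 7669 = \frac{26346321}{25333}$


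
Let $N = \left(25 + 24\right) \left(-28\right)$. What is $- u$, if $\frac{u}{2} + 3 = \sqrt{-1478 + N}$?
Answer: $6 - 10 i \sqrt{114} \approx 6.0 - 106.77 i$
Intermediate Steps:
$N = -1372$ ($N = 49 \left(-28\right) = -1372$)
$u = -6 + 10 i \sqrt{114}$ ($u = -6 + 2 \sqrt{-1478 - 1372} = -6 + 2 \sqrt{-2850} = -6 + 2 \cdot 5 i \sqrt{114} = -6 + 10 i \sqrt{114} \approx -6.0 + 106.77 i$)
$- u = - (-6 + 10 i \sqrt{114}) = 6 - 10 i \sqrt{114}$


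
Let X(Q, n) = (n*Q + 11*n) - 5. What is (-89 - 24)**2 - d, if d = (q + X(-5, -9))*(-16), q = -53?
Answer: 10977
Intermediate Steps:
X(Q, n) = -5 + 11*n + Q*n (X(Q, n) = (Q*n + 11*n) - 5 = (11*n + Q*n) - 5 = -5 + 11*n + Q*n)
d = 1792 (d = (-53 + (-5 + 11*(-9) - 5*(-9)))*(-16) = (-53 + (-5 - 99 + 45))*(-16) = (-53 - 59)*(-16) = -112*(-16) = 1792)
(-89 - 24)**2 - d = (-89 - 24)**2 - 1*1792 = (-113)**2 - 1792 = 12769 - 1792 = 10977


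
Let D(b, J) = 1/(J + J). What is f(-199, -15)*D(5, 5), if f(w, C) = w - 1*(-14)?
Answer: -37/2 ≈ -18.500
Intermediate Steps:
D(b, J) = 1/(2*J)
f(w, C) = 14 + w (f(w, C) = w + 14 = 14 + w)
f(-199, -15)*D(5, 5) = (14 - 199)*((½)/5) = -185/(2*5) = -185*⅒ = -37/2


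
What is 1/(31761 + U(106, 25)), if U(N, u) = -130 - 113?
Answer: 1/31518 ≈ 3.1728e-5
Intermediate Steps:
U(N, u) = -243
1/(31761 + U(106, 25)) = 1/(31761 - 243) = 1/31518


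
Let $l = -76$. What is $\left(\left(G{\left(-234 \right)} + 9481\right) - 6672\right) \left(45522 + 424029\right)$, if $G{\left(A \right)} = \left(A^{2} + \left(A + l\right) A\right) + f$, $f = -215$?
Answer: $60989979390$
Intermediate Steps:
$G{\left(A \right)} = -215 + A^{2} + A \left(-76 + A\right)$ ($G{\left(A \right)} = \left(A^{2} + \left(A - 76\right) A\right) - 215 = \left(A^{2} + \left(-76 + A\right) A\right) - 215 = \left(A^{2} + A \left(-76 + A\right)\right) - 215 = -215 + A^{2} + A \left(-76 + A\right)$)
$\left(\left(G{\left(-234 \right)} + 9481\right) - 6672\right) \left(45522 + 424029\right) = \left(\left(\left(-215 - -17784 + 2 \left(-234\right)^{2}\right) + 9481\right) - 6672\right) \left(45522 + 424029\right) = \left(\left(\left(-215 + 17784 + 2 \cdot 54756\right) + 9481\right) - 6672\right) 469551 = \left(\left(\left(-215 + 17784 + 109512\right) + 9481\right) - 6672\right) 469551 = \left(\left(127081 + 9481\right) - 6672\right) 469551 = \left(136562 - 6672\right) 469551 = 129890 \cdot 469551 = 60989979390$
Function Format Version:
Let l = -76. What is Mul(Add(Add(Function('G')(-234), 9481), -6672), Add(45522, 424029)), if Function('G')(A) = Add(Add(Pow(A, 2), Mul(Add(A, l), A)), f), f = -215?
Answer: 60989979390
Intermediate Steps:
Function('G')(A) = Add(-215, Pow(A, 2), Mul(A, Add(-76, A))) (Function('G')(A) = Add(Add(Pow(A, 2), Mul(Add(A, -76), A)), -215) = Add(Add(Pow(A, 2), Mul(Add(-76, A), A)), -215) = Add(Add(Pow(A, 2), Mul(A, Add(-76, A))), -215) = Add(-215, Pow(A, 2), Mul(A, Add(-76, A))))
Mul(Add(Add(Function('G')(-234), 9481), -6672), Add(45522, 424029)) = Mul(Add(Add(Add(-215, Mul(-76, -234), Mul(2, Pow(-234, 2))), 9481), -6672), Add(45522, 424029)) = Mul(Add(Add(Add(-215, 17784, Mul(2, 54756)), 9481), -6672), 469551) = Mul(Add(Add(Add(-215, 17784, 109512), 9481), -6672), 469551) = Mul(Add(Add(127081, 9481), -6672), 469551) = Mul(Add(136562, -6672), 469551) = Mul(129890, 469551) = 60989979390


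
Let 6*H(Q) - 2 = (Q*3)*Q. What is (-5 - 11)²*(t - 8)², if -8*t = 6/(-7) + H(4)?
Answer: 9012004/441 ≈ 20435.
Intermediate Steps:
H(Q) = ⅓ + Q²/2 (H(Q) = ⅓ + ((Q*3)*Q)/6 = ⅓ + ((3*Q)*Q)/6 = ⅓ + (3*Q²)/6 = ⅓ + Q²/2)
t = -157/168 (t = -(6/(-7) + (⅓ + (½)*4²))/8 = -(6*(-⅐) + (⅓ + (½)*16))/8 = -(-6/7 + (⅓ + 8))/8 = -(-6/7 + 25/3)/8 = -⅛*157/21 = -157/168 ≈ -0.93452)
(-5 - 11)²*(t - 8)² = (-5 - 11)²*(-157/168 - 8)² = (-16)²*(-1501/168)² = 256*(2253001/28224) = 9012004/441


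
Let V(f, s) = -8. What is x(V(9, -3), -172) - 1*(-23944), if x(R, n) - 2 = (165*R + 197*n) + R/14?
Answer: -78810/7 ≈ -11259.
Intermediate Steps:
x(R, n) = 2 + 197*n + 2311*R/14 (x(R, n) = 2 + ((165*R + 197*n) + R/14) = 2 + (197*n + 2311*R/14) = 2 + 197*n + 2311*R/14)
x(V(9, -3), -172) - 1*(-23944) = (2 + 197*(-172) + (2311/14)*(-8)) - 1*(-23944) = (2 - 33884 - 9244/7) + 23944 = -246418/7 + 23944 = -78810/7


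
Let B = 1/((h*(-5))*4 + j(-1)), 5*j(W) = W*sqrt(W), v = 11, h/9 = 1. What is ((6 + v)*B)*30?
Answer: -2295000/810001 + 2550*I/810001 ≈ -2.8333 + 0.0031481*I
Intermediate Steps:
h = 9 (h = 9*1 = 9)
j(W) = W**(3/2)/5 (j(W) = (W*sqrt(W))/5 = W**(3/2)/5)
B = 25*(-180 + I/5)/810001 (B = 1/((9*(-5))*4 + (-1)**(3/2)/5) = 1/(-45*4 + (-I)/5) = 1/(-180 - I/5) = 25*(-180 + I/5)/810001 ≈ -0.0055555 + 6.1728e-6*I)
((6 + v)*B)*30 = ((6 + 11)*(-4500/810001 + 5*I/810001))*30 = (17*(-4500/810001 + 5*I/810001))*30 = (-76500/810001 + 85*I/810001)*30 = -2295000/810001 + 2550*I/810001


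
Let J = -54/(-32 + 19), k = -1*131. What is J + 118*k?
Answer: -200900/13 ≈ -15454.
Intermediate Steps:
k = -131
J = 54/13 (J = -54/(-13) = -54*(-1/13) = 54/13 ≈ 4.1538)
J + 118*k = 54/13 + 118*(-131) = 54/13 - 15458 = -200900/13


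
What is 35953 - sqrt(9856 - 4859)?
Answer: 35953 - sqrt(4997) ≈ 35882.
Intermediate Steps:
35953 - sqrt(9856 - 4859) = 35953 - sqrt(4997)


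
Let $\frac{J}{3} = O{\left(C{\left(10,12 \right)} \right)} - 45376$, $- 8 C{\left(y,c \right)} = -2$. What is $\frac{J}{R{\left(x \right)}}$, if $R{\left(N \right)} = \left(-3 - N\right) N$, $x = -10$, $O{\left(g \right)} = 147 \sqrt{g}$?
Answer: $\frac{54363}{28} \approx 1941.5$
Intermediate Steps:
$C{\left(y,c \right)} = \frac{1}{4}$ ($C{\left(y,c \right)} = \left(- \frac{1}{8}\right) \left(-2\right) = \frac{1}{4}$)
$R{\left(N \right)} = N \left(-3 - N\right)$
$J = - \frac{271815}{2}$ ($J = 3 \left(\frac{147}{2} - 45376\right) = 3 \left(- \frac{90605}{2}\right) = - \frac{271815}{2} \approx -1.3591 \cdot 10^{5}$)
$\frac{J}{R{\left(x \right)}} = \frac{1}{\left(-1\right) \left(-10\right) \left(3 - 10\right)} \left(- \frac{271815}{2}\right) = \frac{1}{\left(-1\right) \left(-10\right) \left(-7\right)} \left(- \frac{271815}{2}\right) = \frac{1}{-70} \left(- \frac{271815}{2}\right) = \left(- \frac{1}{70}\right) \left(- \frac{271815}{2}\right) = \frac{54363}{28}$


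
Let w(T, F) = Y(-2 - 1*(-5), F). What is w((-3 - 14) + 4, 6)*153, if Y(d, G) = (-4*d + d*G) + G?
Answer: 1836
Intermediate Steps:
Y(d, G) = G - 4*d + G*d (Y(d, G) = (-4*d + G*d) + G = G - 4*d + G*d)
w(T, F) = -12 + 4*F (w(T, F) = F - 4*(-2 - 1*(-5)) + F*(-2 - 1*(-5)) = F - 4*(-2 + 5) + F*(-2 + 5) = F - 4*3 + F*3 = F - 12 + 3*F = -12 + 4*F)
w((-3 - 14) + 4, 6)*153 = (-12 + 4*6)*153 = (-12 + 24)*153 = 12*153 = 1836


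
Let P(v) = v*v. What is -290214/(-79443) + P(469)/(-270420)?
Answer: 6778367573/2386997340 ≈ 2.8397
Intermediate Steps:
P(v) = v²
-290214/(-79443) + P(469)/(-270420) = -290214/(-79443) + 469²/(-270420) = -290214*(-1/79443) + 219961*(-1/270420) = 32246/8827 - 219961/270420 = 6778367573/2386997340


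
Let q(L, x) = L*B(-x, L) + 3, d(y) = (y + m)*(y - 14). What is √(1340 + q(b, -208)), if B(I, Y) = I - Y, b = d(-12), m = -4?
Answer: 3*I*√9465 ≈ 291.86*I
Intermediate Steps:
d(y) = (-14 + y)*(-4 + y) (d(y) = (y - 4)*(y - 14) = (-4 + y)*(-14 + y) = (-14 + y)*(-4 + y))
b = 416 (b = 56 + (-12)² - 18*(-12) = 56 + 144 + 216 = 416)
q(L, x) = 3 + L*(-L - x) (q(L, x) = L*(-x - L) + 3 = L*(-L - x) + 3 = 3 + L*(-L - x))
√(1340 + q(b, -208)) = √(1340 + (3 - 1*416*(416 - 208))) = √(1340 + (3 - 1*416*208)) = √(1340 + (3 - 86528)) = √(1340 - 86525) = √(-85185) = 3*I*√9465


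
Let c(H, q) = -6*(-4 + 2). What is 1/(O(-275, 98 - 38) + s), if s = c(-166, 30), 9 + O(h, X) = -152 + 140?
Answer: -⅑ ≈ -0.11111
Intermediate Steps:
O(h, X) = -21 (O(h, X) = -9 + (-152 + 140) = -9 - 12 = -21)
c(H, q) = 12 (c(H, q) = -6*(-2) = 12)
s = 12
1/(O(-275, 98 - 38) + s) = 1/(-21 + 12) = 1/(-9) = -⅑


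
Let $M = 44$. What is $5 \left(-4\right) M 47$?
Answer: $-41360$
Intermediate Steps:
$5 \left(-4\right) M 47 = 5 \left(-4\right) 44 \cdot 47 = \left(-20\right) 44 \cdot 47 = \left(-880\right) 47 = -41360$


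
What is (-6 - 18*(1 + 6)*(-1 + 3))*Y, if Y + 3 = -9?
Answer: 3096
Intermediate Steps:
Y = -12 (Y = -3 - 9 = -12)
(-6 - 18*(1 + 6)*(-1 + 3))*Y = (-6 - 18*(1 + 6)*(-1 + 3))*(-12) = (-6 - 126*2)*(-12) = (-6 - 18*14)*(-12) = (-6 - 252)*(-12) = -258*(-12) = 3096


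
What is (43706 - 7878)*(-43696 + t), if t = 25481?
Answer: -652607020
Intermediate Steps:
(43706 - 7878)*(-43696 + t) = (43706 - 7878)*(-43696 + 25481) = 35828*(-18215) = -652607020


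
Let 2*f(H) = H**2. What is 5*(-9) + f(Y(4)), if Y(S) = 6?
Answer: -27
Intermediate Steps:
f(H) = H**2/2
5*(-9) + f(Y(4)) = 5*(-9) + (1/2)*6**2 = -45 + (1/2)*36 = -45 + 18 = -27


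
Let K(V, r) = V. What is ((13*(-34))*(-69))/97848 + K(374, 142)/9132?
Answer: 4376429/12410388 ≈ 0.35264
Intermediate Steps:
((13*(-34))*(-69))/97848 + K(374, 142)/9132 = ((13*(-34))*(-69))/97848 + 374/9132 = -442*(-69)*(1/97848) + 374*(1/9132) = 30498*(1/97848) + 187/4566 = 5083/16308 + 187/4566 = 4376429/12410388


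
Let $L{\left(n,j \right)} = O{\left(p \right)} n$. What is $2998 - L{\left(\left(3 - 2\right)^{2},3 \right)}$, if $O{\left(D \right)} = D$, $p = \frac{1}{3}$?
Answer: $\frac{8993}{3} \approx 2997.7$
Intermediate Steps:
$p = \frac{1}{3} \approx 0.33333$
$L{\left(n,j \right)} = \frac{n}{3}$
$2998 - L{\left(\left(3 - 2\right)^{2},3 \right)} = 2998 - \frac{\left(3 - 2\right)^{2}}{3} = 2998 - \frac{1^{2}}{3} = 2998 - \frac{1}{3} \cdot 1 = 2998 - \frac{1}{3} = \frac{8993}{3}$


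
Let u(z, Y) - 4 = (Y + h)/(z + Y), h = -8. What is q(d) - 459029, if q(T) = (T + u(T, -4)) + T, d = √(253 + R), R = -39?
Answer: -15147833/33 + 64*√214/33 ≈ -4.5900e+5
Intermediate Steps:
d = √214 (d = √(253 - 39) = √214 ≈ 14.629)
u(z, Y) = 4 + (-8 + Y)/(Y + z) (u(z, Y) = 4 + (Y - 8)/(z + Y) = 4 + (-8 + Y)/(Y + z))
q(T) = 2*T + (-28 + 4*T)/(-4 + T) (q(T) = (T + (-8 + 4*T + 5*(-4))/(-4 + T)) + T = (T + (-8 + 4*T - 20)/(-4 + T)) + T = (T + (-28 + 4*T)/(-4 + T)) + T = 2*T + (-28 + 4*T)/(-4 + T))
q(d) - 459029 = 2*(-14 + (√214)² - 2*√214)/(-4 + √214) - 459029 = 2*(-14 + 214 - 2*√214)/(-4 + √214) - 459029 = 2*(200 - 2*√214)/(-4 + √214) - 459029 = -459029 + 2*(200 - 2*√214)/(-4 + √214)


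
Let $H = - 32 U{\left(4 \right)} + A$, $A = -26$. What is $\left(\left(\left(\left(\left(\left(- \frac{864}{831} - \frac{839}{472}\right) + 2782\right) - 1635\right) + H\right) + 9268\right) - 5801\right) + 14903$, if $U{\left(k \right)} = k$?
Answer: $\frac{2531227733}{130744} \approx 19360.0$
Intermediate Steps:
$H = -154$ ($H = \left(-32\right) 4 - 26 = -128 - 26 = -154$)
$\left(\left(\left(\left(\left(\left(- \frac{864}{831} - \frac{839}{472}\right) + 2782\right) - 1635\right) + H\right) + 9268\right) - 5801\right) + 14903 = \left(\left(\left(\left(\left(\left(- \frac{864}{831} - \frac{839}{472}\right) + 2782\right) - 1635\right) - 154\right) + 9268\right) - 5801\right) + 14903 = \left(\left(\left(\left(\left(\left(\left(-864\right) \frac{1}{831} - \frac{839}{472}\right) + 2782\right) - 1635\right) - 154\right) + 9268\right) - 5801\right) + 14903 = \left(\left(\left(\left(\left(\left(- \frac{288}{277} - \frac{839}{472}\right) + 2782\right) - 1635\right) - 154\right) + 9268\right) - 5801\right) + 14903 = \left(\left(\left(\left(\left(- \frac{368339}{130744} + 2782\right) - 1635\right) - 154\right) + 9268\right) - 5801\right) + 14903 = \left(\left(\left(\left(\frac{363361469}{130744} - 1635\right) - 154\right) + 9268\right) - 5801\right) + 14903 = \left(\left(\left(\frac{149595029}{130744} - 154\right) + 9268\right) - 5801\right) + 14903 = \left(\left(\frac{129460453}{130744} + 9268\right) - 5801\right) + 14903 = \left(\frac{1341195845}{130744} - 5801\right) + 14903 = \frac{582749901}{130744} + 14903 = \frac{2531227733}{130744}$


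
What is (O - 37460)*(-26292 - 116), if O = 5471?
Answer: 844765512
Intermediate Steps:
(O - 37460)*(-26292 - 116) = (5471 - 37460)*(-26292 - 116) = -31989*(-26408) = 844765512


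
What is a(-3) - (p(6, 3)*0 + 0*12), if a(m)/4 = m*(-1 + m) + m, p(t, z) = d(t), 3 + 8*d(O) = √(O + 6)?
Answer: 36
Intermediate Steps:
d(O) = -3/8 + √(6 + O)/8 (d(O) = -3/8 + √(O + 6)/8 = -3/8 + √(6 + O)/8)
p(t, z) = -3/8 + √(6 + t)/8
a(m) = 4*m + 4*m*(-1 + m) (a(m) = 4*(m*(-1 + m) + m) = 4*(m + m*(-1 + m)) = 4*m + 4*m*(-1 + m))
a(-3) - (p(6, 3)*0 + 0*12) = 4*(-3)² - ((-3/8 + √(6 + 6)/8)*0 + 0*12) = 4*9 - ((-3/8 + √12/8)*0 + 0) = 36 - ((-3/8 + (2*√3)/8)*0 + 0) = 36 - ((-3/8 + √3/4)*0 + 0) = 36 - (0 + 0) = 36 - 1*0 = 36 + 0 = 36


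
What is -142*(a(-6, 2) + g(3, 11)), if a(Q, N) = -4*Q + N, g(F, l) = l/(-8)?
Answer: -13987/4 ≈ -3496.8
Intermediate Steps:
g(F, l) = -l/8 (g(F, l) = l*(-⅛) = -l/8)
a(Q, N) = N - 4*Q
-142*(a(-6, 2) + g(3, 11)) = -142*((2 - 4*(-6)) - ⅛*11) = -142*((2 + 24) - 11/8) = -142*(26 - 11/8) = -142*197/8 = -13987/4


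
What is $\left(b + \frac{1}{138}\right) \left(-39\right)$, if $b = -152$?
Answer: $\frac{272675}{46} \approx 5927.7$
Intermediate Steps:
$\left(b + \frac{1}{138}\right) \left(-39\right) = \left(-152 + \frac{1}{138}\right) \left(-39\right) = \left(- \frac{20975}{138}\right) \left(-39\right) = \frac{272675}{46}$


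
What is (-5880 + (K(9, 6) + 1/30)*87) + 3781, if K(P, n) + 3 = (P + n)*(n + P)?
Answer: 172179/10 ≈ 17218.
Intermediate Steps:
K(P, n) = -3 + (P + n)² (K(P, n) = -3 + (P + n)*(n + P) = -3 + (P + n)*(P + n) = -3 + (P + n)²)
(-5880 + (K(9, 6) + 1/30)*87) + 3781 = (-5880 + ((-3 + (9 + 6)²) + 1/30)*87) + 3781 = (-5880 + ((-3 + 15²) + 1/30)*87) + 3781 = (-5880 + ((-3 + 225) + 1/30)*87) + 3781 = (-5880 + (222 + 1/30)*87) + 3781 = (-5880 + (6661/30)*87) + 3781 = (-5880 + 193169/10) + 3781 = 134369/10 + 3781 = 172179/10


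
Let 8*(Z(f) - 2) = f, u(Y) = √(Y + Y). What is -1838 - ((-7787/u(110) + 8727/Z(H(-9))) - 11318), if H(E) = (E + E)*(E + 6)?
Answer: 296892/35 + 7787*√55/110 ≈ 9007.6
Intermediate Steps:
u(Y) = √2*√Y (u(Y) = √(2*Y) = √2*√Y)
H(E) = 2*E*(6 + E) (H(E) = (2*E)*(6 + E) = 2*E*(6 + E))
Z(f) = 2 + f/8
-1838 - ((-7787/u(110) + 8727/Z(H(-9))) - 11318) = -1838 - ((-7787*√55/110 + 8727/(2 + (2*(-9)*(6 - 9))/8)) - 11318) = -1838 - ((-7787*√55/110 + 8727/(2 + (2*(-9)*(-3))/8)) - 11318) = -1838 - ((-7787*√55/110 + 8727/(2 + (⅛)*54)) - 11318) = -1838 - ((-7787*√55/110 + 8727/(2 + 27/4)) - 11318) = -1838 - ((-7787*√55/110 + 8727/(35/4)) - 11318) = -1838 - ((-7787*√55/110 + 8727*(4/35)) - 11318) = -1838 - ((-7787*√55/110 + 34908/35) - 11318) = -1838 - ((34908/35 - 7787*√55/110) - 11318) = -1838 - (-361222/35 - 7787*√55/110) = -1838 + (361222/35 + 7787*√55/110) = 296892/35 + 7787*√55/110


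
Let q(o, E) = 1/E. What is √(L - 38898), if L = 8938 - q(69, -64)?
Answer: I*√1917439/8 ≈ 173.09*I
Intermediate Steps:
L = 572033/64 (L = 8938 - 1/(-64) = 8938 - 1*(-1/64) = 8938 + 1/64 = 572033/64 ≈ 8938.0)
√(L - 38898) = √(572033/64 - 38898) = √(-1917439/64) = I*√1917439/8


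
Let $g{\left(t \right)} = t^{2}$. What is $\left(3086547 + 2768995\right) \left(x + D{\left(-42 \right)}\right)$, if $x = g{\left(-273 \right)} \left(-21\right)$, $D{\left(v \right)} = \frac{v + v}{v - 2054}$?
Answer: $- \frac{2401115047345245}{262} \approx -9.1646 \cdot 10^{12}$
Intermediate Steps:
$D{\left(v \right)} = \frac{2 v}{-2054 + v}$
$x = -1565109$ ($x = \left(-273\right)^{2} \left(-21\right) = 74529 \left(-21\right) = -1565109$)
$\left(3086547 + 2768995\right) \left(x + D{\left(-42 \right)}\right) = \left(3086547 + 2768995\right) \left(-1565109 + 2 \left(-42\right) \frac{1}{-2054 - 42}\right) = 5855542 \left(-1565109 + 2 \left(-42\right) \frac{1}{-2096}\right) = 5855542 \left(-1565109 + 2 \left(-42\right) \left(- \frac{1}{2096}\right)\right) = 5855542 \left(-1565109 + \frac{21}{524}\right) = 5855542 \left(- \frac{820117095}{524}\right) = - \frac{2401115047345245}{262}$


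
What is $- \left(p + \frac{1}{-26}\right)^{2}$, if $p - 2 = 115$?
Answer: $- \frac{9247681}{676} \approx -13680.0$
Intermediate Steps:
$p = 117$ ($p = 2 + 115 = 117$)
$- \left(p + \frac{1}{-26}\right)^{2} = - \left(117 + \frac{1}{-26}\right)^{2} = - \left(117 - \frac{1}{26}\right)^{2} = - \left(\frac{3041}{26}\right)^{2} = \left(-1\right) \frac{9247681}{676} = - \frac{9247681}{676}$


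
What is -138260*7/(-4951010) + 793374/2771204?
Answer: 10661337521/22129449542 ≈ 0.48177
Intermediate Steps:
-138260*7/(-4951010) + 793374/2771204 = -967820*(-1/4951010) + 793374*(1/2771204) = 3122/15971 + 396687/1385602 = 10661337521/22129449542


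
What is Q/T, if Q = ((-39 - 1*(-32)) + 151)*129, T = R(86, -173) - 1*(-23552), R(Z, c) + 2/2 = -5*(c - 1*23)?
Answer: 6192/8177 ≈ 0.75725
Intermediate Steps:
R(Z, c) = 114 - 5*c (R(Z, c) = -1 - 5*(c - 1*23) = -1 - 5*(c - 23) = -1 - 5*(-23 + c) = -1 + (115 - 5*c) = 114 - 5*c)
T = 24531 (T = (114 - 5*(-173)) - 1*(-23552) = (114 + 865) + 23552 = 979 + 23552 = 24531)
Q = 18576 (Q = ((-39 + 32) + 151)*129 = (-7 + 151)*129 = 144*129 = 18576)
Q/T = 18576/24531 = 18576*(1/24531) = 6192/8177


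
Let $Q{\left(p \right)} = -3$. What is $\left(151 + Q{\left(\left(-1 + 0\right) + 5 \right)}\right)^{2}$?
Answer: $21904$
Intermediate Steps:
$\left(151 + Q{\left(\left(-1 + 0\right) + 5 \right)}\right)^{2} = \left(151 - 3\right)^{2} = 148^{2} = 21904$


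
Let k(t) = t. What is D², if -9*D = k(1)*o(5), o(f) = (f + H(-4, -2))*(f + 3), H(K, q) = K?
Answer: 64/81 ≈ 0.79012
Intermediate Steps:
o(f) = (-4 + f)*(3 + f) (o(f) = (f - 4)*(f + 3) = (-4 + f)*(3 + f))
D = -8/9 (D = -(-12 + 5² - 1*5)/9 = -(-12 + 25 - 5)/9 = -8/9 ≈ -0.88889)
D² = (-8/9)² = 64/81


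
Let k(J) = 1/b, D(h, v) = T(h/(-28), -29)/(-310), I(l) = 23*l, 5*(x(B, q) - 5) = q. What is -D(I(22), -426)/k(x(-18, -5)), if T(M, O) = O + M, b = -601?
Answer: 396059/4340 ≈ 91.258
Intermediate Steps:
x(B, q) = 5 + q/5
T(M, O) = M + O
D(h, v) = 29/310 + h/8680 (D(h, v) = (h/(-28) - 29)/(-310) = (h*(-1/28) - 29)*(-1/310) = (-h/28 - 29)*(-1/310) = (-29 - h/28)*(-1/310) = 29/310 + h/8680)
k(J) = -1/601 (k(J) = 1/(-601) = -1/601)
-D(I(22), -426)/k(x(-18, -5)) = -(29/310 + (23*22)/8680)/(-1/601) = -(29/310 + (1/8680)*506)*(-601) = -(29/310 + 253/4340)*(-601) = -659*(-601)/4340 = -1*(-396059/4340) = 396059/4340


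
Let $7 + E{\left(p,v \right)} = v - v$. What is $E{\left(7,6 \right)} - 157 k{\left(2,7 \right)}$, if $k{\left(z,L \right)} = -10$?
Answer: $1563$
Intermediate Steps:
$E{\left(p,v \right)} = -7$ ($E{\left(p,v \right)} = -7 + \left(v - v\right) = -7 + 0 = -7$)
$E{\left(7,6 \right)} - 157 k{\left(2,7 \right)} = -7 - -1570 = -7 + 1570 = 1563$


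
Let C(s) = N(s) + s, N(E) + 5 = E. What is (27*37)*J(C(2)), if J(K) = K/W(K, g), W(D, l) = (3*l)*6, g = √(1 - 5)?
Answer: 111*I/4 ≈ 27.75*I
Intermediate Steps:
N(E) = -5 + E
g = 2*I (g = √(-4) = 2*I ≈ 2.0*I)
C(s) = -5 + 2*s (C(s) = (-5 + s) + s = -5 + 2*s)
W(D, l) = 18*l
J(K) = -I*K/36 (J(K) = K/((18*(2*I))) = K/((36*I)) = K*(-I/36) = -I*K/36)
(27*37)*J(C(2)) = (27*37)*(-I*(-5 + 2*2)/36) = 999*(-I*(-5 + 4)/36) = 999*(-1/36*I*(-1)) = 999*(I/36) = 111*I/4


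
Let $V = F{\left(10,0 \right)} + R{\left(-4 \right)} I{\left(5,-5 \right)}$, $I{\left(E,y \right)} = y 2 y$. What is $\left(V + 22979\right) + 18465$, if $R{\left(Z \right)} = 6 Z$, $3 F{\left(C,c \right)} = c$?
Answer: $40244$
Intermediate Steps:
$F{\left(C,c \right)} = \frac{c}{3}$
$I{\left(E,y \right)} = 2 y^{2}$ ($I{\left(E,y \right)} = 2 y y = 2 y^{2}$)
$V = -1200$ ($V = \frac{1}{3} \cdot 0 + 6 \left(-4\right) 2 \left(-5\right)^{2} = 0 - 24 \cdot 2 \cdot 25 = 0 - 1200 = -1200$)
$\left(V + 22979\right) + 18465 = \left(-1200 + 22979\right) + 18465 = 21779 + 18465 = 40244$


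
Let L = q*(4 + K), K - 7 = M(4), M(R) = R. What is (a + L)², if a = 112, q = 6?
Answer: 40804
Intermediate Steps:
K = 11 (K = 7 + 4 = 11)
L = 90 (L = 6*(4 + 11) = 6*15 = 90)
(a + L)² = (112 + 90)² = 202² = 40804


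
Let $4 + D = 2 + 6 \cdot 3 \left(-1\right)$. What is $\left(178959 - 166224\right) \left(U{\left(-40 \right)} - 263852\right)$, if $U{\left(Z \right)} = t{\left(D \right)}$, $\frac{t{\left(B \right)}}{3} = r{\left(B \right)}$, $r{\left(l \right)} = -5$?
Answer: $-3360346245$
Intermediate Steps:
$D = -20$ ($D = -4 + \left(2 + 6 \cdot 3 \left(-1\right)\right) = -4 + \left(2 + 18 \left(-1\right)\right) = -4 + \left(2 - 18\right) = -4 - 16 = -20$)
$t{\left(B \right)} = -15$ ($t{\left(B \right)} = 3 \left(-5\right) = -15$)
$U{\left(Z \right)} = -15$
$\left(178959 - 166224\right) \left(U{\left(-40 \right)} - 263852\right) = \left(178959 - 166224\right) \left(-15 - 263852\right) = 12735 \left(-263867\right) = -3360346245$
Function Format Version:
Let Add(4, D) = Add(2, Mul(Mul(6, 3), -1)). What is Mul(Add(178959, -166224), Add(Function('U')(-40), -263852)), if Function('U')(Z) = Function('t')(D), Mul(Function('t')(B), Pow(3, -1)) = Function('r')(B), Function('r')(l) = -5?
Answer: -3360346245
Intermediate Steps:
D = -20 (D = Add(-4, Add(2, Mul(Mul(6, 3), -1))) = Add(-4, Add(2, Mul(18, -1))) = Add(-4, Add(2, -18)) = Add(-4, -16) = -20)
Function('t')(B) = -15 (Function('t')(B) = Mul(3, -5) = -15)
Function('U')(Z) = -15
Mul(Add(178959, -166224), Add(Function('U')(-40), -263852)) = Mul(Add(178959, -166224), Add(-15, -263852)) = Mul(12735, -263867) = -3360346245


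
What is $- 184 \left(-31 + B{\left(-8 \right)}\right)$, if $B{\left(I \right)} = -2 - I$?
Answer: $4600$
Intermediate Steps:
$- 184 \left(-31 + B{\left(-8 \right)}\right) = - 184 \left(-31 - -6\right) = - 184 \left(-31 + \left(-2 + 8\right)\right) = - 184 \left(-31 + 6\right) = \left(-184\right) \left(-25\right) = 4600$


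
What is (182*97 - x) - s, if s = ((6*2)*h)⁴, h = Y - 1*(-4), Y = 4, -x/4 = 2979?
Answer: -84905086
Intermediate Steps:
x = -11916 (x = -4*2979 = -11916)
h = 8 (h = 4 - 1*(-4) = 4 + 4 = 8)
s = 84934656 (s = ((6*2)*8)⁴ = (12*8)⁴ = 96⁴ = 84934656)
(182*97 - x) - s = (182*97 - 1*(-11916)) - 1*84934656 = (17654 + 11916) - 84934656 = 29570 - 84934656 = -84905086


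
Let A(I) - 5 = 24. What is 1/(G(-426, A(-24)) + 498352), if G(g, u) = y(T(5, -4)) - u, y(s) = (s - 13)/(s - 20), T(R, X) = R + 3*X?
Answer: 27/13454741 ≈ 2.0067e-6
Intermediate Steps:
y(s) = (-13 + s)/(-20 + s)
A(I) = 29 (A(I) = 5 + 24 = 29)
G(g, u) = 20/27 - u (G(g, u) = (-13 + (5 + 3*(-4)))/(-20 + (5 + 3*(-4))) - u = (-13 + (5 - 12))/(-20 + (5 - 12)) - u = (-13 - 7)/(-20 - 7) - u = -20/(-27) - u = -1/27*(-20) - u = 20/27 - u)
1/(G(-426, A(-24)) + 498352) = 1/((20/27 - 1*29) + 498352) = 1/((20/27 - 29) + 498352) = 1/(-763/27 + 498352) = 1/(13454741/27) = 27/13454741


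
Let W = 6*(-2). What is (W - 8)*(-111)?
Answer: 2220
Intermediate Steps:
W = -12
(W - 8)*(-111) = (-12 - 8)*(-111) = -20*(-111) = 2220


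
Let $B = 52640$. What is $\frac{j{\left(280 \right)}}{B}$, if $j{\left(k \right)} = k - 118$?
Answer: $\frac{81}{26320} \approx 0.0030775$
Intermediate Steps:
$j{\left(k \right)} = -118 + k$
$\frac{j{\left(280 \right)}}{B} = \frac{-118 + 280}{52640} = 162 \cdot \frac{1}{52640} = \frac{81}{26320}$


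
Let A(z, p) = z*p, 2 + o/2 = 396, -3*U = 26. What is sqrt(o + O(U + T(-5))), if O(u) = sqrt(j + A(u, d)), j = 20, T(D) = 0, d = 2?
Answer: sqrt(7092 + 6*sqrt(6))/3 ≈ 28.100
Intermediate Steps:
U = -26/3 (U = -1/3*26 = -26/3 ≈ -8.6667)
o = 788 (o = -4 + 2*396 = -4 + 792 = 788)
A(z, p) = p*z
O(u) = sqrt(20 + 2*u)
sqrt(o + O(U + T(-5))) = sqrt(788 + sqrt(20 + 2*(-26/3 + 0))) = sqrt(788 + sqrt(20 + 2*(-26/3))) = sqrt(788 + sqrt(20 - 52/3)) = sqrt(788 + sqrt(8/3)) = sqrt(788 + 2*sqrt(6)/3)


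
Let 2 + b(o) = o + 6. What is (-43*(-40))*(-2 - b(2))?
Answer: -13760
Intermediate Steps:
b(o) = 4 + o (b(o) = -2 + (o + 6) = -2 + (6 + o) = 4 + o)
(-43*(-40))*(-2 - b(2)) = (-43*(-40))*(-2 - (4 + 2)) = 1720*(-2 - 1*6) = 1720*(-2 - 6) = 1720*(-8) = -13760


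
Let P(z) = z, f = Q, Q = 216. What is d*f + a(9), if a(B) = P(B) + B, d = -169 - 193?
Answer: -78174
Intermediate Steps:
f = 216
d = -362
a(B) = 2*B (a(B) = B + B = 2*B)
d*f + a(9) = -362*216 + 2*9 = -78192 + 18 = -78174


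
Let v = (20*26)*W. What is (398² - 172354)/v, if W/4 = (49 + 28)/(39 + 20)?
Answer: -82305/16016 ≈ -5.1389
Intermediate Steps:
W = 308/59 (W = 4*((49 + 28)/(39 + 20)) = 4*(77/59) = 308/59 ≈ 5.2203)
v = 160160/59 (v = (20*26)*(308/59) = 520*(308/59) = 160160/59 ≈ 2714.6)
(398² - 172354)/v = (398² - 172354)/(160160/59) = (158404 - 172354)*(59/160160) = -13950*59/160160 = -82305/16016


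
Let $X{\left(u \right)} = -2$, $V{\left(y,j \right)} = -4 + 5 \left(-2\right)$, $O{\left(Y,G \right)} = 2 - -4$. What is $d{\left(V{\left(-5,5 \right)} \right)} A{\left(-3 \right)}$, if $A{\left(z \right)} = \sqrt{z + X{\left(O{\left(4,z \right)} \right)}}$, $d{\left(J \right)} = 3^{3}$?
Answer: $27 i \sqrt{5} \approx 60.374 i$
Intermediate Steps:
$O{\left(Y,G \right)} = 6$ ($O{\left(Y,G \right)} = 2 + 4 = 6$)
$V{\left(y,j \right)} = -14$ ($V{\left(y,j \right)} = -4 - 10 = -14$)
$d{\left(J \right)} = 27$
$A{\left(z \right)} = \sqrt{-2 + z}$ ($A{\left(z \right)} = \sqrt{z - 2} = \sqrt{-2 + z}$)
$d{\left(V{\left(-5,5 \right)} \right)} A{\left(-3 \right)} = 27 \sqrt{-2 - 3} = 27 \sqrt{-5} = 27 i \sqrt{5}$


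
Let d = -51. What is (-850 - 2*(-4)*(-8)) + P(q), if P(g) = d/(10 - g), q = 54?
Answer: -40165/44 ≈ -912.84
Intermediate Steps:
P(g) = -51/(10 - g)
(-850 - 2*(-4)*(-8)) + P(q) = (-850 - 2*(-4)*(-8)) + 51/(-10 + 54) = (-850 + 8*(-8)) + 51/44 = (-850 - 64) + 51*(1/44) = -914 + 51/44 = -40165/44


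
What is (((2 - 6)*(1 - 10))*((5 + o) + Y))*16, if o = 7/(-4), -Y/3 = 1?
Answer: 144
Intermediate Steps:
Y = -3 (Y = -3*1 = -3)
o = -7/4 (o = 7*(-1/4) = -7/4 ≈ -1.7500)
(((2 - 6)*(1 - 10))*((5 + o) + Y))*16 = (((2 - 6)*(1 - 10))*((5 - 7/4) - 3))*16 = ((-4*(-9))*(13/4 - 3))*16 = (36*(1/4))*16 = 9*16 = 144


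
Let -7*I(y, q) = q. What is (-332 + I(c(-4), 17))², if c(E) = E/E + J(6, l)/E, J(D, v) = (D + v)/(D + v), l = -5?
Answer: 5480281/49 ≈ 1.1184e+5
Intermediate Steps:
J(D, v) = 1
c(E) = 1 + 1/E (c(E) = E/E + 1/E = 1 + 1/E)
I(y, q) = -q/7
(-332 + I(c(-4), 17))² = (-332 - ⅐*17)² = (-332 - 17/7)² = (-2341/7)² = 5480281/49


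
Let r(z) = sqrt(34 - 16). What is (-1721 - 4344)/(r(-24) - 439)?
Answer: 2662535/192703 + 18195*sqrt(2)/192703 ≈ 13.950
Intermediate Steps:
r(z) = 3*sqrt(2) (r(z) = sqrt(18) = 3*sqrt(2))
(-1721 - 4344)/(r(-24) - 439) = (-1721 - 4344)/(3*sqrt(2) - 439) = -6065/(-439 + 3*sqrt(2))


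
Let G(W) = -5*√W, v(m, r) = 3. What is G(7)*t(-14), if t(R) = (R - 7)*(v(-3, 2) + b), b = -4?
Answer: -105*√7 ≈ -277.80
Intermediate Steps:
t(R) = 7 - R (t(R) = (R - 7)*(3 - 4) = (-7 + R)*(-1) = 7 - R)
G(7)*t(-14) = (-5*√7)*(7 - 1*(-14)) = (-5*√7)*(7 + 14) = -5*√7*21 = -105*√7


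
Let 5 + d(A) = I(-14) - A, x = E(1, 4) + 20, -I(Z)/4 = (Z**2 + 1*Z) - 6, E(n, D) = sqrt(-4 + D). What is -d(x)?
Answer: 729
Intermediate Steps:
I(Z) = 24 - 4*Z - 4*Z**2 (I(Z) = -4*((Z**2 + 1*Z) - 6) = -4*((Z**2 + Z) - 6) = -4*((Z + Z**2) - 6) = -4*(-6 + Z + Z**2) = 24 - 4*Z - 4*Z**2)
x = 20 (x = sqrt(-4 + 4) + 20 = sqrt(0) + 20 = 0 + 20 = 20)
d(A) = -709 - A (d(A) = -5 + ((24 - 4*(-14) - 4*(-14)**2) - A) = -5 + ((24 + 56 - 4*196) - A) = -5 + ((24 + 56 - 784) - A) = -5 + (-704 - A) = -709 - A)
-d(x) = -(-709 - 1*20) = -(-709 - 20) = -1*(-729) = 729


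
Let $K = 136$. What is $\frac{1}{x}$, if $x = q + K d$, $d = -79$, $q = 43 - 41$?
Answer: $- \frac{1}{10742} \approx -9.3093 \cdot 10^{-5}$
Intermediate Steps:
$q = 2$
$x = -10742$ ($x = 2 + 136 \left(-79\right) = 2 - 10744 = -10742$)
$\frac{1}{x} = \frac{1}{-10742} = - \frac{1}{10742}$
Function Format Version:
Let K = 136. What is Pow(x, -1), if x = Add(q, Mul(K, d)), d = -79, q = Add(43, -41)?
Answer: Rational(-1, 10742) ≈ -9.3093e-5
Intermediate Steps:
q = 2
x = -10742 (x = Add(2, Mul(136, -79)) = Add(2, -10744) = -10742)
Pow(x, -1) = Pow(-10742, -1) = Rational(-1, 10742)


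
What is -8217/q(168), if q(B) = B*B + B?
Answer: -2739/9464 ≈ -0.28941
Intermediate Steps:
q(B) = B + B² (q(B) = B² + B = B + B²)
-8217/q(168) = -8217*1/(168*(1 + 168)) = -8217/(168*169) = -8217/28392 = -8217*1/28392 = -2739/9464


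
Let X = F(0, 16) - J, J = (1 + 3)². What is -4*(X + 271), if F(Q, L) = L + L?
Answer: -1148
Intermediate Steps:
F(Q, L) = 2*L
J = 16 (J = 4² = 16)
X = 16 (X = 2*16 - 1*16 = 32 - 16 = 16)
-4*(X + 271) = -4*(16 + 271) = -4*287 = -1148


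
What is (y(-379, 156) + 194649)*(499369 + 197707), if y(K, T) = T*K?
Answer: 94471224900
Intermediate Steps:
y(K, T) = K*T
(y(-379, 156) + 194649)*(499369 + 197707) = (-379*156 + 194649)*(499369 + 197707) = (-59124 + 194649)*697076 = 135525*697076 = 94471224900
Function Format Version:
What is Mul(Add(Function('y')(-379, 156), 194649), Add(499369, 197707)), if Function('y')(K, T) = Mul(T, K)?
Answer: 94471224900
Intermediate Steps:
Function('y')(K, T) = Mul(K, T)
Mul(Add(Function('y')(-379, 156), 194649), Add(499369, 197707)) = Mul(Add(Mul(-379, 156), 194649), Add(499369, 197707)) = Mul(Add(-59124, 194649), 697076) = Mul(135525, 697076) = 94471224900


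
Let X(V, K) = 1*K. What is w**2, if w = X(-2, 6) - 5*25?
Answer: 14161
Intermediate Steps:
X(V, K) = K
w = -119 (w = 6 - 5*25 = 6 - 125 = -119)
w**2 = (-119)**2 = 14161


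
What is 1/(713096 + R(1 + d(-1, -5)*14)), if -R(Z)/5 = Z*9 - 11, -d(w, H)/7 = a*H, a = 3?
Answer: 1/646956 ≈ 1.5457e-6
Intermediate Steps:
d(w, H) = -21*H
R(Z) = 55 - 45*Z (R(Z) = -5*(Z*9 - 11) = -5*(9*Z - 11) = -5*(-11 + 9*Z) = 55 - 45*Z)
1/(713096 + R(1 + d(-1, -5)*14)) = 1/(713096 + (55 - 45*(1 - 21*(-5)*14))) = 1/(713096 + (55 - 45*(1 + 105*14))) = 1/(713096 + (55 - 45*(1 + 1470))) = 1/(713096 + (55 - 45*1471)) = 1/(713096 + (55 - 66195)) = 1/(713096 - 66140) = 1/646956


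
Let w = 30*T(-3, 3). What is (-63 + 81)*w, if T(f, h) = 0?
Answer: 0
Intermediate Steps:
w = 0 (w = 30*0 = 0)
(-63 + 81)*w = (-63 + 81)*0 = 18*0 = 0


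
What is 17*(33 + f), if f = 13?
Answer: 782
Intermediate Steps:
17*(33 + f) = 17*(33 + 13) = 17*46 = 782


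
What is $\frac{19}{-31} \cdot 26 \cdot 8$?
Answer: $- \frac{3952}{31} \approx -127.48$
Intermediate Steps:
$\frac{19}{-31} \cdot 26 \cdot 8 = 19 \left(- \frac{1}{31}\right) 26 \cdot 8 = \left(- \frac{19}{31}\right) 26 \cdot 8 = \left(- \frac{494}{31}\right) 8 = - \frac{3952}{31}$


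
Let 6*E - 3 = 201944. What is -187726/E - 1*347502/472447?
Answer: -602320499526/95409254309 ≈ -6.3130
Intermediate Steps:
E = 201947/6 (E = ½ + (⅙)*201944 = ½ + 100972/3 = 201947/6 ≈ 33658.)
-187726/E - 1*347502/472447 = -187726/201947/6 - 1*347502/472447 = -187726*6/201947 - 347502*1/472447 = -1126356/201947 - 347502/472447 = -602320499526/95409254309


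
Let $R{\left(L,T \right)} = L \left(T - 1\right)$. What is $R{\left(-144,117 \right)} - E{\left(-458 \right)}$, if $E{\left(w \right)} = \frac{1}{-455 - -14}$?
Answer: $- \frac{7366463}{441} \approx -16704.0$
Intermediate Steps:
$E{\left(w \right)} = - \frac{1}{441}$ ($E{\left(w \right)} = \frac{1}{-455 + \left(-2 + 16\right)} = \frac{1}{-455 + 14} = \frac{1}{-441} = - \frac{1}{441}$)
$R{\left(L,T \right)} = L \left(-1 + T\right)$
$R{\left(-144,117 \right)} - E{\left(-458 \right)} = - 144 \left(-1 + 117\right) - - \frac{1}{441} = \left(-144\right) 116 + \frac{1}{441} = -16704 + \frac{1}{441} = - \frac{7366463}{441}$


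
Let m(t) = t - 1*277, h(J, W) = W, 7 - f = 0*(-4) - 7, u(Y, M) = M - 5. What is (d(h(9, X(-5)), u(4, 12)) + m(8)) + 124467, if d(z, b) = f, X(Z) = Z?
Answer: 124212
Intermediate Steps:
u(Y, M) = -5 + M
f = 14 (f = 7 - (0*(-4) - 7) = 7 - (0 - 7) = 7 - 1*(-7) = 7 + 7 = 14)
m(t) = -277 + t (m(t) = t - 277 = -277 + t)
d(z, b) = 14
(d(h(9, X(-5)), u(4, 12)) + m(8)) + 124467 = (14 + (-277 + 8)) + 124467 = (14 - 269) + 124467 = -255 + 124467 = 124212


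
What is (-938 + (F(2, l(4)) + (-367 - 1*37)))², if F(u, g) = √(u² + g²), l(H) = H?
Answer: 1800984 - 5368*√5 ≈ 1.7890e+6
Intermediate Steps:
F(u, g) = √(g² + u²)
(-938 + (F(2, l(4)) + (-367 - 1*37)))² = (-938 + (√(4² + 2²) + (-367 - 1*37)))² = (-938 + (√(16 + 4) + (-367 - 37)))² = (-938 + (√20 - 404))² = (-938 + (2*√5 - 404))² = (-938 + (-404 + 2*√5))² = (-1342 + 2*√5)²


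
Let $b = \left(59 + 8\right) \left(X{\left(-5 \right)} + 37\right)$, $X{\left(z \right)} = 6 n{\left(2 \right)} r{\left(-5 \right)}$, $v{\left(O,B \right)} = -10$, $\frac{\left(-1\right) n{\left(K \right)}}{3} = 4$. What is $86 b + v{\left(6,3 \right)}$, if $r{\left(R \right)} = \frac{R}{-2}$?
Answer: $-823976$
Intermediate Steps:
$r{\left(R \right)} = - \frac{R}{2}$ ($r{\left(R \right)} = R \left(- \frac{1}{2}\right) = - \frac{R}{2}$)
$n{\left(K \right)} = -12$ ($n{\left(K \right)} = \left(-3\right) 4 = -12$)
$X{\left(z \right)} = -180$ ($X{\left(z \right)} = 6 \left(-12\right) \left(\left(- \frac{1}{2}\right) \left(-5\right)\right) = \left(-72\right) \frac{5}{2} = -180$)
$b = -9581$ ($b = \left(59 + 8\right) \left(-180 + 37\right) = 67 \left(-143\right) = -9581$)
$86 b + v{\left(6,3 \right)} = 86 \left(-9581\right) - 10 = -823966 - 10 = -823976$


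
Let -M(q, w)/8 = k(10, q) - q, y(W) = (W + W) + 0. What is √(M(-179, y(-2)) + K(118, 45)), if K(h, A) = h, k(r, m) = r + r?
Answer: I*√1474 ≈ 38.393*I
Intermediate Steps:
k(r, m) = 2*r
y(W) = 2*W (y(W) = 2*W + 0 = 2*W)
M(q, w) = -160 + 8*q (M(q, w) = -8*(2*10 - q) = -8*(20 - q) = -160 + 8*q)
√(M(-179, y(-2)) + K(118, 45)) = √((-160 + 8*(-179)) + 118) = √((-160 - 1432) + 118) = √(-1592 + 118) = √(-1474) = I*√1474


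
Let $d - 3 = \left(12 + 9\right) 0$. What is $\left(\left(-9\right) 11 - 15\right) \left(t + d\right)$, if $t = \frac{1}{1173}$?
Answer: $- \frac{133760}{391} \approx -342.1$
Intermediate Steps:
$t = \frac{1}{1173} \approx 0.00085251$
$d = 3$ ($d = 3 + \left(12 + 9\right) 0 = 3 + 21 \cdot 0 = 3 + 0 = 3$)
$\left(\left(-9\right) 11 - 15\right) \left(t + d\right) = \left(\left(-9\right) 11 - 15\right) \left(\frac{1}{1173} + 3\right) = \left(-99 - 15\right) \frac{3520}{1173} = \left(-114\right) \frac{3520}{1173} = - \frac{133760}{391}$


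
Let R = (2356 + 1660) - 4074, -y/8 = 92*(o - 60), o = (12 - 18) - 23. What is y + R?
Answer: 65446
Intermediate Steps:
o = -29 (o = -6 - 23 = -29)
y = 65504 (y = -736*(-29 - 60) = -736*(-89) = -8*(-8188) = 65504)
R = -58 (R = 4016 - 4074 = -58)
y + R = 65504 - 58 = 65446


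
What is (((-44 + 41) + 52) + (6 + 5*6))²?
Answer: 7225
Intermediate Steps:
(((-44 + 41) + 52) + (6 + 5*6))² = ((-3 + 52) + (6 + 30))² = (49 + 36)² = 85² = 7225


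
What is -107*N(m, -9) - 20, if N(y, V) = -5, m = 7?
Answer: 515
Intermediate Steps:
-107*N(m, -9) - 20 = -107*(-5) - 20 = 535 - 20 = 515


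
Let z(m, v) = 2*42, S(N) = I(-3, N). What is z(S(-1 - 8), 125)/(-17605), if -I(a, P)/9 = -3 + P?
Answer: -12/2515 ≈ -0.0047714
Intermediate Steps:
I(a, P) = 27 - 9*P (I(a, P) = -9*(-3 + P) = 27 - 9*P)
S(N) = 27 - 9*N
z(m, v) = 84
z(S(-1 - 8), 125)/(-17605) = 84/(-17605) = 84*(-1/17605) = -12/2515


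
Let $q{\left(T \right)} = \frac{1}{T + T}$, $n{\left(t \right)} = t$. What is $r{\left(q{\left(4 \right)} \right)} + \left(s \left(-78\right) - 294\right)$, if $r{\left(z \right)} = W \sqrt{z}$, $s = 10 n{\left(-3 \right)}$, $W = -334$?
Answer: $2046 - \frac{167 \sqrt{2}}{2} \approx 1927.9$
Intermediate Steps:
$q{\left(T \right)} = \frac{1}{2 T}$
$s = -30$ ($s = 10 \left(-3\right) = -30$)
$r{\left(z \right)} = - 334 \sqrt{z}$
$r{\left(q{\left(4 \right)} \right)} + \left(s \left(-78\right) - 294\right) = - 334 \sqrt{\frac{1}{2 \cdot 4}} - -2046 = - 334 \sqrt{\frac{1}{2} \cdot \frac{1}{4}} + \left(2340 - 294\right) = - \frac{334}{2 \sqrt{2}} + 2046 = - 334 \frac{\sqrt{2}}{4} + 2046 = - \frac{167 \sqrt{2}}{2} + 2046 = 2046 - \frac{167 \sqrt{2}}{2}$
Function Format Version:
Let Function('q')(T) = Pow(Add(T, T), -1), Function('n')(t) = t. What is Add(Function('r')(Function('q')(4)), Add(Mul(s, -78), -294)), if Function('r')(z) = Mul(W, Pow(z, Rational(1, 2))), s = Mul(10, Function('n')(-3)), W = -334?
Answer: Add(2046, Mul(Rational(-167, 2), Pow(2, Rational(1, 2)))) ≈ 1927.9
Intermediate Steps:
Function('q')(T) = Mul(Rational(1, 2), Pow(T, -1)) (Function('q')(T) = Pow(Mul(2, T), -1) = Mul(Rational(1, 2), Pow(T, -1)))
s = -30 (s = Mul(10, -3) = -30)
Function('r')(z) = Mul(-334, Pow(z, Rational(1, 2)))
Add(Function('r')(Function('q')(4)), Add(Mul(s, -78), -294)) = Add(Mul(-334, Pow(Mul(Rational(1, 2), Pow(4, -1)), Rational(1, 2))), Add(Mul(-30, -78), -294)) = Add(Mul(-334, Pow(Mul(Rational(1, 2), Rational(1, 4)), Rational(1, 2))), Add(2340, -294)) = Add(Mul(-334, Pow(Rational(1, 8), Rational(1, 2))), 2046) = Add(Mul(-334, Mul(Rational(1, 4), Pow(2, Rational(1, 2)))), 2046) = Add(Mul(Rational(-167, 2), Pow(2, Rational(1, 2))), 2046) = Add(2046, Mul(Rational(-167, 2), Pow(2, Rational(1, 2))))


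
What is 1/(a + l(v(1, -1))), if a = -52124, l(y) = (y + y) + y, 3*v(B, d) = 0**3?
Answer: -1/52124 ≈ -1.9185e-5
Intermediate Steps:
v(B, d) = 0 (v(B, d) = (1/3)*0**3 = (1/3)*0 = 0)
l(y) = 3*y (l(y) = 2*y + y = 3*y)
1/(a + l(v(1, -1))) = 1/(-52124 + 3*0) = 1/(-52124 + 0) = 1/(-52124) = -1/52124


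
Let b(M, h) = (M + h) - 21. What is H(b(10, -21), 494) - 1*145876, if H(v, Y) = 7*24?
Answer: -145708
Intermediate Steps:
b(M, h) = -21 + M + h
H(v, Y) = 168
H(b(10, -21), 494) - 1*145876 = 168 - 1*145876 = 168 - 145876 = -145708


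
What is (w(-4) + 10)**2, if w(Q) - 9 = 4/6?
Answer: 3481/9 ≈ 386.78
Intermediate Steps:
w(Q) = 29/3 (w(Q) = 9 + 4/6 = 9 + 4*(1/6) = 9 + 2/3 = 29/3)
(w(-4) + 10)**2 = (29/3 + 10)**2 = (59/3)**2 = 3481/9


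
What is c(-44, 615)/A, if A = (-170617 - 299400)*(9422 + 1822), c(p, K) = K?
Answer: -205/1761623716 ≈ -1.1637e-7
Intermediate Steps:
A = -5284871148 (A = -470017*11244 = -5284871148)
c(-44, 615)/A = 615/(-5284871148) = 615*(-1/5284871148) = -205/1761623716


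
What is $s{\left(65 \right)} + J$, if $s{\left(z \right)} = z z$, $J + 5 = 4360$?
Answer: $8580$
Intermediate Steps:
$J = 4355$ ($J = -5 + 4360 = 4355$)
$s{\left(z \right)} = z^{2}$
$s{\left(65 \right)} + J = 65^{2} + 4355 = 4225 + 4355 = 8580$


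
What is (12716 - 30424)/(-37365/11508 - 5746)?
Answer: 67927888/22054111 ≈ 3.0801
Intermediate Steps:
(12716 - 30424)/(-37365/11508 - 5746) = -17708/(-37365*1/11508 - 5746) = -17708/(-12455/3836 - 5746) = -17708/(-22054111/3836) = -17708*(-3836/22054111) = 67927888/22054111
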